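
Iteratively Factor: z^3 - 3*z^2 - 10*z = (z)*(z^2 - 3*z - 10) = z*(z + 2)*(z - 5)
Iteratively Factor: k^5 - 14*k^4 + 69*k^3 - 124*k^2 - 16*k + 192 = (k + 1)*(k^4 - 15*k^3 + 84*k^2 - 208*k + 192) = (k - 4)*(k + 1)*(k^3 - 11*k^2 + 40*k - 48) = (k - 4)^2*(k + 1)*(k^2 - 7*k + 12) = (k - 4)^2*(k - 3)*(k + 1)*(k - 4)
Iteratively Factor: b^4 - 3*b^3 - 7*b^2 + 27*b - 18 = (b - 1)*(b^3 - 2*b^2 - 9*b + 18) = (b - 2)*(b - 1)*(b^2 - 9) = (b - 3)*(b - 2)*(b - 1)*(b + 3)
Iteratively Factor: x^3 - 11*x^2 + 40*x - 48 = (x - 4)*(x^2 - 7*x + 12) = (x - 4)^2*(x - 3)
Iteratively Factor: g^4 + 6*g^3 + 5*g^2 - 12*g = (g + 4)*(g^3 + 2*g^2 - 3*g) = (g - 1)*(g + 4)*(g^2 + 3*g) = (g - 1)*(g + 3)*(g + 4)*(g)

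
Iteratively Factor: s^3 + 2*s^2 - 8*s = (s + 4)*(s^2 - 2*s) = (s - 2)*(s + 4)*(s)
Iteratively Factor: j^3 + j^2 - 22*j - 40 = (j + 2)*(j^2 - j - 20) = (j + 2)*(j + 4)*(j - 5)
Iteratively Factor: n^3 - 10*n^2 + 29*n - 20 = (n - 4)*(n^2 - 6*n + 5) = (n - 4)*(n - 1)*(n - 5)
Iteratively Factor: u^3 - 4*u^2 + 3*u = (u - 3)*(u^2 - u) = (u - 3)*(u - 1)*(u)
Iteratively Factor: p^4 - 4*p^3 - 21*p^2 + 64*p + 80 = (p + 4)*(p^3 - 8*p^2 + 11*p + 20) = (p - 4)*(p + 4)*(p^2 - 4*p - 5) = (p - 4)*(p + 1)*(p + 4)*(p - 5)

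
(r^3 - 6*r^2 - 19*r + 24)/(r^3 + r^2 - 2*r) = (r^2 - 5*r - 24)/(r*(r + 2))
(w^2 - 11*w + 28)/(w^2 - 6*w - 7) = (w - 4)/(w + 1)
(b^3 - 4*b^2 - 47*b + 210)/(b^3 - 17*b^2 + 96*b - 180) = (b + 7)/(b - 6)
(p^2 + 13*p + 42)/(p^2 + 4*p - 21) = (p + 6)/(p - 3)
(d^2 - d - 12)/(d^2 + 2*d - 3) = (d - 4)/(d - 1)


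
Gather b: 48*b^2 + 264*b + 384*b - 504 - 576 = 48*b^2 + 648*b - 1080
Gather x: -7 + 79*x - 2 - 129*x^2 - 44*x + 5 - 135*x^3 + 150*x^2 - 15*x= -135*x^3 + 21*x^2 + 20*x - 4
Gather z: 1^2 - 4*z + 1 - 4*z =2 - 8*z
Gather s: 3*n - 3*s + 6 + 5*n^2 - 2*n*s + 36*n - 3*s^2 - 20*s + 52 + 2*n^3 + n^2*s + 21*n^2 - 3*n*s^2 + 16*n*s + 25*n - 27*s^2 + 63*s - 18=2*n^3 + 26*n^2 + 64*n + s^2*(-3*n - 30) + s*(n^2 + 14*n + 40) + 40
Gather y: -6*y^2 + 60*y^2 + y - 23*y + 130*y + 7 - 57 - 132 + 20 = 54*y^2 + 108*y - 162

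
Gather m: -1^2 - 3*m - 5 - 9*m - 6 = -12*m - 12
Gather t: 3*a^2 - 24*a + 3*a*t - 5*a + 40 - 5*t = 3*a^2 - 29*a + t*(3*a - 5) + 40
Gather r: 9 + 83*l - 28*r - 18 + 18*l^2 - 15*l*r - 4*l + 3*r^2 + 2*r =18*l^2 + 79*l + 3*r^2 + r*(-15*l - 26) - 9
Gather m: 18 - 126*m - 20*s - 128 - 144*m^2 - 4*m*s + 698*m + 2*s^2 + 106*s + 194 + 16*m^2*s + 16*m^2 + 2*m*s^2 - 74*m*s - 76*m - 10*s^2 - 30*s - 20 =m^2*(16*s - 128) + m*(2*s^2 - 78*s + 496) - 8*s^2 + 56*s + 64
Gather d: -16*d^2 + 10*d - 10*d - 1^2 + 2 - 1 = -16*d^2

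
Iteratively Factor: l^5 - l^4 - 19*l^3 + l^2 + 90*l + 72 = (l + 3)*(l^4 - 4*l^3 - 7*l^2 + 22*l + 24) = (l + 1)*(l + 3)*(l^3 - 5*l^2 - 2*l + 24) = (l + 1)*(l + 2)*(l + 3)*(l^2 - 7*l + 12) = (l - 4)*(l + 1)*(l + 2)*(l + 3)*(l - 3)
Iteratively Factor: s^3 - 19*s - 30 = (s + 3)*(s^2 - 3*s - 10) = (s - 5)*(s + 3)*(s + 2)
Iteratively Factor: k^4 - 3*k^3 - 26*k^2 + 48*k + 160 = (k - 4)*(k^3 + k^2 - 22*k - 40) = (k - 5)*(k - 4)*(k^2 + 6*k + 8) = (k - 5)*(k - 4)*(k + 2)*(k + 4)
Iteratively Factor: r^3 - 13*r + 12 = (r - 1)*(r^2 + r - 12) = (r - 3)*(r - 1)*(r + 4)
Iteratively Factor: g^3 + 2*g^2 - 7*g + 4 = (g + 4)*(g^2 - 2*g + 1) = (g - 1)*(g + 4)*(g - 1)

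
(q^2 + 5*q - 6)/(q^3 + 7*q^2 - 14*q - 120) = (q - 1)/(q^2 + q - 20)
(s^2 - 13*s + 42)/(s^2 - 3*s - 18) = (s - 7)/(s + 3)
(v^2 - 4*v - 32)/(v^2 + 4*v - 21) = (v^2 - 4*v - 32)/(v^2 + 4*v - 21)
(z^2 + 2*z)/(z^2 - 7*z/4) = 4*(z + 2)/(4*z - 7)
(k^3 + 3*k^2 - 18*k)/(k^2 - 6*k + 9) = k*(k + 6)/(k - 3)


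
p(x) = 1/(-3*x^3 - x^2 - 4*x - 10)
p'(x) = (9*x^2 + 2*x + 4)/(-3*x^3 - x^2 - 4*x - 10)^2 = (9*x^2 + 2*x + 4)/(3*x^3 + x^2 + 4*x + 10)^2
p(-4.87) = 0.00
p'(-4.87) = 0.00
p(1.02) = -0.05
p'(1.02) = 0.05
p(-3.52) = 0.01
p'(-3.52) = 0.01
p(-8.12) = 0.00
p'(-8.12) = 0.00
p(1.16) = -0.05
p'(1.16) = 0.04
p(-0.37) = -0.12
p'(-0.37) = 0.06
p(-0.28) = -0.11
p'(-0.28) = 0.05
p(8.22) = -0.00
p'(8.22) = 0.00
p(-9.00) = 0.00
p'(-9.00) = 0.00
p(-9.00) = 0.00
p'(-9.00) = 0.00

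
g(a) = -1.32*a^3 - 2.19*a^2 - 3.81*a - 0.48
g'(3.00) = -52.59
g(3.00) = -67.26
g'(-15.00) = -829.11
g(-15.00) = 4018.92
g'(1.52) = -19.62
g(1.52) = -15.97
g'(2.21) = -32.83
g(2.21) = -33.84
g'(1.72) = -23.06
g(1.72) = -20.23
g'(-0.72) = -2.71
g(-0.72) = 1.62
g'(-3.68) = -41.32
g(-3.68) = 49.67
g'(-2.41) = -16.25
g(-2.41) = 14.46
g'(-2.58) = -18.87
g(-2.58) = 17.44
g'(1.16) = -14.22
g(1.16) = -9.91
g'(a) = -3.96*a^2 - 4.38*a - 3.81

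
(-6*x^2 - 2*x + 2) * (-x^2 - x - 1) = 6*x^4 + 8*x^3 + 6*x^2 - 2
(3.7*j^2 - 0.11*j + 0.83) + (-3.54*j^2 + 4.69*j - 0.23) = 0.16*j^2 + 4.58*j + 0.6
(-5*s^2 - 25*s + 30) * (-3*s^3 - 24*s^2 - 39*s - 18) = 15*s^5 + 195*s^4 + 705*s^3 + 345*s^2 - 720*s - 540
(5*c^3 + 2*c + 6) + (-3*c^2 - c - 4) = 5*c^3 - 3*c^2 + c + 2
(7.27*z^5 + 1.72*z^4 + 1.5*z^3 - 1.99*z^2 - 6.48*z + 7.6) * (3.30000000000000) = 23.991*z^5 + 5.676*z^4 + 4.95*z^3 - 6.567*z^2 - 21.384*z + 25.08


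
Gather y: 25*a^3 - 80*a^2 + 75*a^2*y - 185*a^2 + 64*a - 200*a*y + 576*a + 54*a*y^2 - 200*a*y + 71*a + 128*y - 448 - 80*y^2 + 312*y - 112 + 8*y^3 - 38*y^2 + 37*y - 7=25*a^3 - 265*a^2 + 711*a + 8*y^3 + y^2*(54*a - 118) + y*(75*a^2 - 400*a + 477) - 567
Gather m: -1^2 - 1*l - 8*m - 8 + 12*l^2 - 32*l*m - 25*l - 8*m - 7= 12*l^2 - 26*l + m*(-32*l - 16) - 16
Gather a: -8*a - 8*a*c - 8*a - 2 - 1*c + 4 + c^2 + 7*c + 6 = a*(-8*c - 16) + c^2 + 6*c + 8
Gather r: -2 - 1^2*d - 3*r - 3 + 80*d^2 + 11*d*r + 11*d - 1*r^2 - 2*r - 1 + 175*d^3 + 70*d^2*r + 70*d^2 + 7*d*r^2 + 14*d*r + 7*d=175*d^3 + 150*d^2 + 17*d + r^2*(7*d - 1) + r*(70*d^2 + 25*d - 5) - 6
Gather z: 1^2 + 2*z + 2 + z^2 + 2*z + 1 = z^2 + 4*z + 4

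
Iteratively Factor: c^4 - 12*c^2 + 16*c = (c - 2)*(c^3 + 2*c^2 - 8*c) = (c - 2)*(c + 4)*(c^2 - 2*c) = (c - 2)^2*(c + 4)*(c)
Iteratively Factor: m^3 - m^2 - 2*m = (m + 1)*(m^2 - 2*m) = m*(m + 1)*(m - 2)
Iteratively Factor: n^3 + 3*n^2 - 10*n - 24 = (n + 2)*(n^2 + n - 12) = (n + 2)*(n + 4)*(n - 3)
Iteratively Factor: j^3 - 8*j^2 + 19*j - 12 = (j - 4)*(j^2 - 4*j + 3) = (j - 4)*(j - 3)*(j - 1)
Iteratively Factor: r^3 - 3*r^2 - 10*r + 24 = (r - 4)*(r^2 + r - 6) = (r - 4)*(r + 3)*(r - 2)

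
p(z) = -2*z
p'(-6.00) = -2.00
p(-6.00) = 12.00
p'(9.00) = -2.00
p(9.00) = -18.00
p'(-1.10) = -2.00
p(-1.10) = 2.20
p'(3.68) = -2.00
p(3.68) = -7.36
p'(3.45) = -2.00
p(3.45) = -6.90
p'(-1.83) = -2.00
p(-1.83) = 3.66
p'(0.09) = -2.00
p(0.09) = -0.18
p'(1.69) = -2.00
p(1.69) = -3.38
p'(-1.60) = -2.00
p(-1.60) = 3.20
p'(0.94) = -2.00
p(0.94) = -1.88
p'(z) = -2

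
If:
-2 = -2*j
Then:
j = 1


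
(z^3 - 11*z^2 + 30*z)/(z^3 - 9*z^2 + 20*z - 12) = z*(z - 5)/(z^2 - 3*z + 2)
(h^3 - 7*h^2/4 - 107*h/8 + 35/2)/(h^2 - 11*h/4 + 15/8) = (2*h^2 - h - 28)/(2*h - 3)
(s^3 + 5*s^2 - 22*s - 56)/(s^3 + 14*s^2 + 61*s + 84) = (s^2 - 2*s - 8)/(s^2 + 7*s + 12)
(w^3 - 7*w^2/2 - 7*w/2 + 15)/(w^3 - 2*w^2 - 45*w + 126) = (w^2 - w/2 - 5)/(w^2 + w - 42)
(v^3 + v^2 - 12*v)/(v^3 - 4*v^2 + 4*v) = (v^2 + v - 12)/(v^2 - 4*v + 4)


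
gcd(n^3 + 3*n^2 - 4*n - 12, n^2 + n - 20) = 1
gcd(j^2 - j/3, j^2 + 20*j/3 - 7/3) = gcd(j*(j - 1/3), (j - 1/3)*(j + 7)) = j - 1/3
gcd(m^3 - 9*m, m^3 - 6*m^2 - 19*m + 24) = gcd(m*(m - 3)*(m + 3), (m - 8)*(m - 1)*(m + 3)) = m + 3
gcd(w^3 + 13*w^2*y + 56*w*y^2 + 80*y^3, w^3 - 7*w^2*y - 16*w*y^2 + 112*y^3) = w + 4*y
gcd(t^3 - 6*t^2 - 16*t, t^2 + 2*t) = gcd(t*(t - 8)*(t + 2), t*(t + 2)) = t^2 + 2*t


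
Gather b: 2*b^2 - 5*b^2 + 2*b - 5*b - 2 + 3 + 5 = -3*b^2 - 3*b + 6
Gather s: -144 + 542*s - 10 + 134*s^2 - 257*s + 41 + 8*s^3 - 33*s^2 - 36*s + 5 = 8*s^3 + 101*s^2 + 249*s - 108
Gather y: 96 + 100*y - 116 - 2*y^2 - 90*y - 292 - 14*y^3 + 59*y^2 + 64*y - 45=-14*y^3 + 57*y^2 + 74*y - 357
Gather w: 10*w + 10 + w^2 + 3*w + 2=w^2 + 13*w + 12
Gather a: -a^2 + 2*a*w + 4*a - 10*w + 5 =-a^2 + a*(2*w + 4) - 10*w + 5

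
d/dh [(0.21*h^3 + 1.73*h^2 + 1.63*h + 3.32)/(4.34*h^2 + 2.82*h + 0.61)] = (0.9114*h^4 + 1.1844*h^3 - 1.8113*h^2 - 26.707*h - 8.3681)/(18.8356*h^4 + 24.4776*h^3 + 13.2472*h^2 + 3.4404*h + 0.3721)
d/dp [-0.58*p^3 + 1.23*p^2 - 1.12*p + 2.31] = -1.74*p^2 + 2.46*p - 1.12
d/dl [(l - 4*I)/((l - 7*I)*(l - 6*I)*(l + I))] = 2*(-l^3 + 12*I*l^2 + 48*l - 79*I)/(l^6 - 24*I*l^5 - 202*l^4 + 612*I*l^3 - 167*l^2 + 2436*I*l - 1764)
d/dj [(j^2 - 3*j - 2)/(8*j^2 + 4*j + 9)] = (28*j^2 + 50*j - 19)/(64*j^4 + 64*j^3 + 160*j^2 + 72*j + 81)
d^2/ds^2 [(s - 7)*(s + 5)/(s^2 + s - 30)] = 2*(-3*s^3 - 15*s^2 - 285*s - 245)/(s^6 + 3*s^5 - 87*s^4 - 179*s^3 + 2610*s^2 + 2700*s - 27000)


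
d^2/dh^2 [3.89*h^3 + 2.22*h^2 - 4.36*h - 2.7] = 23.34*h + 4.44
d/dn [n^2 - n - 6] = 2*n - 1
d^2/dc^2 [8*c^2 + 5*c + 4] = 16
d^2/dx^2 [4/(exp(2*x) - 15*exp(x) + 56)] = 4*((15 - 4*exp(x))*(exp(2*x) - 15*exp(x) + 56) + 2*(2*exp(x) - 15)^2*exp(x))*exp(x)/(exp(2*x) - 15*exp(x) + 56)^3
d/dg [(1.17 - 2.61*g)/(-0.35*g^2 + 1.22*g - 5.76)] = (-0.9135*g^2 + 0.819*g + 13.6062)/(0.1225*g^4 - 0.854*g^3 + 5.5204*g^2 - 14.0544*g + 33.1776)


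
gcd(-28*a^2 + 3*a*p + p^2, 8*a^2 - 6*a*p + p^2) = -4*a + p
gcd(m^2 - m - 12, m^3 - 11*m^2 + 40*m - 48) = m - 4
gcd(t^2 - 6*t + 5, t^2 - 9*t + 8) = t - 1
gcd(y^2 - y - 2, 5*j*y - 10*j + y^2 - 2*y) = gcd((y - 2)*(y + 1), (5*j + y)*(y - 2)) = y - 2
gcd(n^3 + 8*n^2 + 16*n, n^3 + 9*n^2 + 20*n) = n^2 + 4*n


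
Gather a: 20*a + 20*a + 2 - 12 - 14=40*a - 24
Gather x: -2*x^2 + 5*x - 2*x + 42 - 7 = -2*x^2 + 3*x + 35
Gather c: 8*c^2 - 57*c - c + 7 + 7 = 8*c^2 - 58*c + 14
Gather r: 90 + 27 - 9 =108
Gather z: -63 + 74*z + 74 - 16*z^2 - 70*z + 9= -16*z^2 + 4*z + 20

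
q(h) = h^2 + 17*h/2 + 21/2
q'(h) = 2*h + 17/2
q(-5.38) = -6.29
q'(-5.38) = -2.26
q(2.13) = 33.14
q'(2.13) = 12.76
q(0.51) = 15.10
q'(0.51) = 9.52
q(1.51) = 25.62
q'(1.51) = 11.52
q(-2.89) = -5.71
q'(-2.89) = 2.72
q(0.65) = 16.45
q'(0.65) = 9.80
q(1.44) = 24.81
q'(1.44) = 11.38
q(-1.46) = 0.22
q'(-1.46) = 5.58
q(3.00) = 45.00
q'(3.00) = 14.50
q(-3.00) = -6.00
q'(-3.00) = 2.50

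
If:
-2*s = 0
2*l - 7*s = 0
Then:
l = 0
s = 0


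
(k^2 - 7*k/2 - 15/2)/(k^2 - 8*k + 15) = (k + 3/2)/(k - 3)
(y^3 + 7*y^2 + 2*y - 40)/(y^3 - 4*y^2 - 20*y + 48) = (y + 5)/(y - 6)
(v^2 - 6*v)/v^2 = (v - 6)/v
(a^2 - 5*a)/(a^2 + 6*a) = (a - 5)/(a + 6)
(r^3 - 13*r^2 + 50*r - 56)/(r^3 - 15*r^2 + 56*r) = (r^2 - 6*r + 8)/(r*(r - 8))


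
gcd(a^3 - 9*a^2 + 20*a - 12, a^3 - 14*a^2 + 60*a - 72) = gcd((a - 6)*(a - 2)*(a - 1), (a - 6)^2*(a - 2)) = a^2 - 8*a + 12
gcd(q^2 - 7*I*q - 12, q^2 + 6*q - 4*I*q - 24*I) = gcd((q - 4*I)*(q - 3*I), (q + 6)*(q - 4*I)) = q - 4*I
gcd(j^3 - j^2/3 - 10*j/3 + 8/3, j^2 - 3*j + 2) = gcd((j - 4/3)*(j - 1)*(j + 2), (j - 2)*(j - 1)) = j - 1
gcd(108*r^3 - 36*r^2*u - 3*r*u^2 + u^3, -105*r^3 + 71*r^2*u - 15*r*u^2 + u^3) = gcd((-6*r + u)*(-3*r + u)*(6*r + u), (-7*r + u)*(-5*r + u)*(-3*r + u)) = 3*r - u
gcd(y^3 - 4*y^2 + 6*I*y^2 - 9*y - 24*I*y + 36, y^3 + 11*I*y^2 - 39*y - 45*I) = y^2 + 6*I*y - 9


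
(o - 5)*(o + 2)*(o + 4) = o^3 + o^2 - 22*o - 40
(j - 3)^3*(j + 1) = j^4 - 8*j^3 + 18*j^2 - 27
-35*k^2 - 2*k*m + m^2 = (-7*k + m)*(5*k + m)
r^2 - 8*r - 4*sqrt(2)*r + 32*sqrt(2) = (r - 8)*(r - 4*sqrt(2))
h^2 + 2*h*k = h*(h + 2*k)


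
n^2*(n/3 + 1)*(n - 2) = n^4/3 + n^3/3 - 2*n^2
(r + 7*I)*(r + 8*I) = r^2 + 15*I*r - 56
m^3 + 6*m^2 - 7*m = m*(m - 1)*(m + 7)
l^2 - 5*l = l*(l - 5)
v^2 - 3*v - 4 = (v - 4)*(v + 1)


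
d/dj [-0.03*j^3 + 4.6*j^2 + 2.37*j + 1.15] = -0.09*j^2 + 9.2*j + 2.37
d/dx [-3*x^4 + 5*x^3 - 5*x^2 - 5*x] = -12*x^3 + 15*x^2 - 10*x - 5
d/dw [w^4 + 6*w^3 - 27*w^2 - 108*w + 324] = 4*w^3 + 18*w^2 - 54*w - 108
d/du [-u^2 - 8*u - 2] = -2*u - 8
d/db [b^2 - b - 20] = 2*b - 1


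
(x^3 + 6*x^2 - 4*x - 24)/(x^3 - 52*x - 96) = (x - 2)/(x - 8)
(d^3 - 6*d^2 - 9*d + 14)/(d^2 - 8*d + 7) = d + 2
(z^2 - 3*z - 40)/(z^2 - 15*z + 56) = (z + 5)/(z - 7)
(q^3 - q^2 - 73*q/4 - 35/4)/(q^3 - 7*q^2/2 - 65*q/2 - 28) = (2*q^2 - 9*q - 5)/(2*(q^2 - 7*q - 8))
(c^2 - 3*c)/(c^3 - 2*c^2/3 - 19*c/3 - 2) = 3*c/(3*c^2 + 7*c + 2)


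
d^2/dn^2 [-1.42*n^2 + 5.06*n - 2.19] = -2.84000000000000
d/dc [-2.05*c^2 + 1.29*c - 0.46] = 1.29 - 4.1*c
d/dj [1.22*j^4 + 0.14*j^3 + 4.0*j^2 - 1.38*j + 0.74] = 4.88*j^3 + 0.42*j^2 + 8.0*j - 1.38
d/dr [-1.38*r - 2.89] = -1.38000000000000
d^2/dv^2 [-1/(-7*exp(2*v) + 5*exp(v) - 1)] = ((5 - 28*exp(v))*(7*exp(2*v) - 5*exp(v) + 1) + 2*(14*exp(v) - 5)^2*exp(v))*exp(v)/(7*exp(2*v) - 5*exp(v) + 1)^3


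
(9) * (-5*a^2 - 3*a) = -45*a^2 - 27*a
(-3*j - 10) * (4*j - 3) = -12*j^2 - 31*j + 30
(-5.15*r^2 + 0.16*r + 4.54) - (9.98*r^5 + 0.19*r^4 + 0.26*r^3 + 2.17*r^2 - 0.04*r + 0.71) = -9.98*r^5 - 0.19*r^4 - 0.26*r^3 - 7.32*r^2 + 0.2*r + 3.83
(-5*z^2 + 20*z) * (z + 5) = -5*z^3 - 5*z^2 + 100*z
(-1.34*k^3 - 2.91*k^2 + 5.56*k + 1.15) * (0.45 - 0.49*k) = 0.6566*k^4 + 0.8229*k^3 - 4.0339*k^2 + 1.9385*k + 0.5175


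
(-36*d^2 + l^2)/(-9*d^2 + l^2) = (36*d^2 - l^2)/(9*d^2 - l^2)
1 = 1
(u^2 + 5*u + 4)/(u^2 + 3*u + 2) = (u + 4)/(u + 2)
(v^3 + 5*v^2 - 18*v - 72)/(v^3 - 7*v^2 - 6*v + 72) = (v + 6)/(v - 6)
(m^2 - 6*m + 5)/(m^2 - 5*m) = (m - 1)/m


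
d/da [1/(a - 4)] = -1/(a - 4)^2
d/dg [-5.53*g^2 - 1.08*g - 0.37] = -11.06*g - 1.08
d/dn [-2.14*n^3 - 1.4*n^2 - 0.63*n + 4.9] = -6.42*n^2 - 2.8*n - 0.63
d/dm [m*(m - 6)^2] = 3*(m - 6)*(m - 2)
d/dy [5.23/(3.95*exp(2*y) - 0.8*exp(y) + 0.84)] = (4.184 - 41.317*exp(y))*exp(y)/(3.95*exp(2*y) - 0.8*exp(y) + 0.84)^2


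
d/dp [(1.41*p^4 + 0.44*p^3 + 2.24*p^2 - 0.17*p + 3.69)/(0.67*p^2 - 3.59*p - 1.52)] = (1.8894*p^5 - 14.8909*p^4 - 11.732*p^3 - 9.9341*p^2 - 11.7542*p + 13.5055)/(0.4489*p^4 - 4.8106*p^3 + 10.8513*p^2 + 10.9136*p + 2.3104)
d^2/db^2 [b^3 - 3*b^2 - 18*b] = 6*b - 6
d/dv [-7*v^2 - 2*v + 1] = -14*v - 2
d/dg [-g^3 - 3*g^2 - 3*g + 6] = -3*g^2 - 6*g - 3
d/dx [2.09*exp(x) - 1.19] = 2.09*exp(x)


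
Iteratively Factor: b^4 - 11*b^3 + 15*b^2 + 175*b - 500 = (b - 5)*(b^3 - 6*b^2 - 15*b + 100) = (b - 5)^2*(b^2 - b - 20) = (b - 5)^3*(b + 4)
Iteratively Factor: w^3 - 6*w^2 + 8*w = (w - 2)*(w^2 - 4*w) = (w - 4)*(w - 2)*(w)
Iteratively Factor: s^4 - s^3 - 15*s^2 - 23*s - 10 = (s + 2)*(s^3 - 3*s^2 - 9*s - 5) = (s - 5)*(s + 2)*(s^2 + 2*s + 1) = (s - 5)*(s + 1)*(s + 2)*(s + 1)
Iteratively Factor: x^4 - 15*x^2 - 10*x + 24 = (x - 1)*(x^3 + x^2 - 14*x - 24) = (x - 1)*(x + 3)*(x^2 - 2*x - 8) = (x - 4)*(x - 1)*(x + 3)*(x + 2)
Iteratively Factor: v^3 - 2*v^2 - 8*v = (v - 4)*(v^2 + 2*v) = v*(v - 4)*(v + 2)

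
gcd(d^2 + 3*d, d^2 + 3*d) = d^2 + 3*d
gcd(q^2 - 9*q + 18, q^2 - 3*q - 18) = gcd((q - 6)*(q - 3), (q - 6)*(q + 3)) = q - 6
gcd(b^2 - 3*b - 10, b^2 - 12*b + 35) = b - 5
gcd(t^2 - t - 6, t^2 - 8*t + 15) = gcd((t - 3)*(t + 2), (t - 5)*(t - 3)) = t - 3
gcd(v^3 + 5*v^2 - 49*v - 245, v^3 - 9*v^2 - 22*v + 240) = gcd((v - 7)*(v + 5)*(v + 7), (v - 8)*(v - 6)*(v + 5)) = v + 5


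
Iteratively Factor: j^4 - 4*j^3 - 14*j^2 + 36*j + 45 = (j - 3)*(j^3 - j^2 - 17*j - 15) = (j - 3)*(j + 1)*(j^2 - 2*j - 15) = (j - 5)*(j - 3)*(j + 1)*(j + 3)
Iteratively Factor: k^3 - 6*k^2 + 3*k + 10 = (k + 1)*(k^2 - 7*k + 10) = (k - 5)*(k + 1)*(k - 2)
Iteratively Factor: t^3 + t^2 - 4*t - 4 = (t + 1)*(t^2 - 4) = (t - 2)*(t + 1)*(t + 2)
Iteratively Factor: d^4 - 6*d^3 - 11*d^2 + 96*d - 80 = (d - 4)*(d^3 - 2*d^2 - 19*d + 20) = (d - 4)*(d + 4)*(d^2 - 6*d + 5) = (d - 5)*(d - 4)*(d + 4)*(d - 1)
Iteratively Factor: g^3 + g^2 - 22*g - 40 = (g + 4)*(g^2 - 3*g - 10) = (g - 5)*(g + 4)*(g + 2)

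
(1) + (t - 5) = t - 4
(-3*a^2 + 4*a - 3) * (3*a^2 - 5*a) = -9*a^4 + 27*a^3 - 29*a^2 + 15*a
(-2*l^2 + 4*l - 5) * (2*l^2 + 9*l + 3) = -4*l^4 - 10*l^3 + 20*l^2 - 33*l - 15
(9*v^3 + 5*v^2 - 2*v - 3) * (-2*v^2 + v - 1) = -18*v^5 - v^4 - v^2 - v + 3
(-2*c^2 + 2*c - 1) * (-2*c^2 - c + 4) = 4*c^4 - 2*c^3 - 8*c^2 + 9*c - 4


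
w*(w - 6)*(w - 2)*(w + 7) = w^4 - w^3 - 44*w^2 + 84*w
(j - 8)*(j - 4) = j^2 - 12*j + 32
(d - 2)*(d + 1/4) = d^2 - 7*d/4 - 1/2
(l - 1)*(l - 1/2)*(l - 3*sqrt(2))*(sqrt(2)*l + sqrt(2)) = sqrt(2)*l^4 - 6*l^3 - sqrt(2)*l^3/2 - sqrt(2)*l^2 + 3*l^2 + sqrt(2)*l/2 + 6*l - 3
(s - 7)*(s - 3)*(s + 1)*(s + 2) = s^4 - 7*s^3 - 7*s^2 + 43*s + 42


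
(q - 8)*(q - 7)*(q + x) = q^3 + q^2*x - 15*q^2 - 15*q*x + 56*q + 56*x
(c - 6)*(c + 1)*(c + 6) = c^3 + c^2 - 36*c - 36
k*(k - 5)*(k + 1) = k^3 - 4*k^2 - 5*k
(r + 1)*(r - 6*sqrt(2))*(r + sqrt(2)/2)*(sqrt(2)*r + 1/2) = sqrt(2)*r^4 - 21*r^3/2 + sqrt(2)*r^3 - 35*sqrt(2)*r^2/4 - 21*r^2/2 - 35*sqrt(2)*r/4 - 3*r - 3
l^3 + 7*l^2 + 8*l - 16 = (l - 1)*(l + 4)^2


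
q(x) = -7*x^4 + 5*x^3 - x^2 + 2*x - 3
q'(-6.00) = 6602.00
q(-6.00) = -10203.00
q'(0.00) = 2.00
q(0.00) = -3.00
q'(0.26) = 2.00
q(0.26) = -2.49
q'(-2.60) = 600.73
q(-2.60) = -422.72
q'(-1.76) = 204.63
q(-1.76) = -104.04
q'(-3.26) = 1138.02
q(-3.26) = -984.00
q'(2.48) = -337.79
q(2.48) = -192.72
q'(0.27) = 2.00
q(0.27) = -2.47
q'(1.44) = -53.38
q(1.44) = -17.36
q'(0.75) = -2.88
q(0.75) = -2.17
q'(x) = -28*x^3 + 15*x^2 - 2*x + 2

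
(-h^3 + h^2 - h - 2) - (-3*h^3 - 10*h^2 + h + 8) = 2*h^3 + 11*h^2 - 2*h - 10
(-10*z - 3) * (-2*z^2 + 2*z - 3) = 20*z^3 - 14*z^2 + 24*z + 9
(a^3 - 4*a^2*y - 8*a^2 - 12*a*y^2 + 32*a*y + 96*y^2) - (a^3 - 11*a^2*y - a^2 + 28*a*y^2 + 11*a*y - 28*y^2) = 7*a^2*y - 7*a^2 - 40*a*y^2 + 21*a*y + 124*y^2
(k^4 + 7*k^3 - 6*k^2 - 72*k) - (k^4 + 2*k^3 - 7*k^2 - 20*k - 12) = 5*k^3 + k^2 - 52*k + 12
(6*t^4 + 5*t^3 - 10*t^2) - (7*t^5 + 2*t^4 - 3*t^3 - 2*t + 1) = -7*t^5 + 4*t^4 + 8*t^3 - 10*t^2 + 2*t - 1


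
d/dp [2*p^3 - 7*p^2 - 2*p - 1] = 6*p^2 - 14*p - 2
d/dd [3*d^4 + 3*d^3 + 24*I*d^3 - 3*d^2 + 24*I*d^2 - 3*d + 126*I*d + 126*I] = 12*d^3 + d^2*(9 + 72*I) + d*(-6 + 48*I) - 3 + 126*I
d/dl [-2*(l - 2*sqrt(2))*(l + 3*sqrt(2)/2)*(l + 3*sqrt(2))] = -6*l^2 - 10*sqrt(2)*l + 18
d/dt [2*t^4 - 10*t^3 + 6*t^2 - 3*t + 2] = 8*t^3 - 30*t^2 + 12*t - 3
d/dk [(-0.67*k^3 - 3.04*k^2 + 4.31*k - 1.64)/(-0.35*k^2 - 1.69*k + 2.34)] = (0.2345*k^4 + 2.2646*k^3 + 1.9427*k^2 - 15.3752*k + 7.3138)/(0.1225*k^4 + 1.183*k^3 + 1.2181*k^2 - 7.9092*k + 5.4756)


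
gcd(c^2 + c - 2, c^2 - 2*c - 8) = c + 2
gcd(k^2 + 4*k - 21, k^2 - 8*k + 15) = k - 3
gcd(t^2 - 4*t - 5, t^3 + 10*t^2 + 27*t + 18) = t + 1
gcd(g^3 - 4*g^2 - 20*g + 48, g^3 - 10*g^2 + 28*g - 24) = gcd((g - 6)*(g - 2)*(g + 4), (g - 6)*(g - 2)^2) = g^2 - 8*g + 12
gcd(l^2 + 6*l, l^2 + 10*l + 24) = l + 6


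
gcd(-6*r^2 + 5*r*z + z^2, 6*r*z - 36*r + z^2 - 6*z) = 6*r + z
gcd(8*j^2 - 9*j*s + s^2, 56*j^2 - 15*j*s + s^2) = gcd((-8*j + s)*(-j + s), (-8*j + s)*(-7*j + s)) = -8*j + s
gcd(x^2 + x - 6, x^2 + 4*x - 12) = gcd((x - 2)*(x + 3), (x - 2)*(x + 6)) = x - 2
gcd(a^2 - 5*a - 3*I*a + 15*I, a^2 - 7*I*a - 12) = a - 3*I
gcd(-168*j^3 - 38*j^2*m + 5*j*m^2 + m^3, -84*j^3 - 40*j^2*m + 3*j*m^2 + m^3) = 42*j^2 - j*m - m^2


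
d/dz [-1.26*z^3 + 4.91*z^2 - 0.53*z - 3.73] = -3.78*z^2 + 9.82*z - 0.53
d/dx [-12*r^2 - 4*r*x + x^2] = -4*r + 2*x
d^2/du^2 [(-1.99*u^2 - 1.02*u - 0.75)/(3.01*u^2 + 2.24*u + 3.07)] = (8.352148*u^3 + 69.563508*u^2 + 26.212284*u - 17.14778)/(27.270901*u^6 + 60.883872*u^5 + 128.752449*u^4 + 135.434432*u^3 + 131.318943*u^2 + 63.335328*u + 28.934443)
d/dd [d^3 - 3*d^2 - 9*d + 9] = 3*d^2 - 6*d - 9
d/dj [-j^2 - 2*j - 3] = -2*j - 2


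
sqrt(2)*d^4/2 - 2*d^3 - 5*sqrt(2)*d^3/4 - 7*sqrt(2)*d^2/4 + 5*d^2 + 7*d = d*(d - 7/2)*(d - 2*sqrt(2))*(sqrt(2)*d/2 + sqrt(2)/2)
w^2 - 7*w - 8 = (w - 8)*(w + 1)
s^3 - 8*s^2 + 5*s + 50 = (s - 5)^2*(s + 2)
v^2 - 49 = (v - 7)*(v + 7)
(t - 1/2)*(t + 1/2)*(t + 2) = t^3 + 2*t^2 - t/4 - 1/2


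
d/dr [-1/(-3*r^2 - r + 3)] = (-6*r - 1)/(3*r^2 + r - 3)^2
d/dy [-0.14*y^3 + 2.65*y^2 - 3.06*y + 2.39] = -0.42*y^2 + 5.3*y - 3.06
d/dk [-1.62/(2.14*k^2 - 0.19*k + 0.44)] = (6.9336*k - 0.3078)/(2.14*k^2 - 0.19*k + 0.44)^2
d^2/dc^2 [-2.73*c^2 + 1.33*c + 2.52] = -5.46000000000000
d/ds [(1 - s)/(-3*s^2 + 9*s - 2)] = (-3*s^2 + 6*s - 7)/(9*s^4 - 54*s^3 + 93*s^2 - 36*s + 4)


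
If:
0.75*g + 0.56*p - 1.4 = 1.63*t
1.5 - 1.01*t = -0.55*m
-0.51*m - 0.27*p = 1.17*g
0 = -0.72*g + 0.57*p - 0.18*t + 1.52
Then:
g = 1.63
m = -3.37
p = -0.71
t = -0.35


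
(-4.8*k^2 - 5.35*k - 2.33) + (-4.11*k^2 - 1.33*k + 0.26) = -8.91*k^2 - 6.68*k - 2.07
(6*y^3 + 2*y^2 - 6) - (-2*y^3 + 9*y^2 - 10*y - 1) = 8*y^3 - 7*y^2 + 10*y - 5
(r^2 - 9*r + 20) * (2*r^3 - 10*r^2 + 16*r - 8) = 2*r^5 - 28*r^4 + 146*r^3 - 352*r^2 + 392*r - 160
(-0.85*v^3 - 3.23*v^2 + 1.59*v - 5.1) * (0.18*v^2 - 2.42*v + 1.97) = -0.153*v^5 + 1.4756*v^4 + 6.4283*v^3 - 11.1289*v^2 + 15.4743*v - 10.047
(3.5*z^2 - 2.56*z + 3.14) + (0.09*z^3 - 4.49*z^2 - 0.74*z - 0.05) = 0.09*z^3 - 0.99*z^2 - 3.3*z + 3.09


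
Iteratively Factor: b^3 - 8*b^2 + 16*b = (b - 4)*(b^2 - 4*b) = b*(b - 4)*(b - 4)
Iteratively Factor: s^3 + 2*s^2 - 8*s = (s)*(s^2 + 2*s - 8) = s*(s + 4)*(s - 2)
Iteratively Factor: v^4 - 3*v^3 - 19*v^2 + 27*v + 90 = (v + 2)*(v^3 - 5*v^2 - 9*v + 45) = (v + 2)*(v + 3)*(v^2 - 8*v + 15) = (v - 5)*(v + 2)*(v + 3)*(v - 3)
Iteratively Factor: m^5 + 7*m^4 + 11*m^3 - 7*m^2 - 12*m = (m + 1)*(m^4 + 6*m^3 + 5*m^2 - 12*m) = (m + 1)*(m + 3)*(m^3 + 3*m^2 - 4*m) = m*(m + 1)*(m + 3)*(m^2 + 3*m - 4) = m*(m + 1)*(m + 3)*(m + 4)*(m - 1)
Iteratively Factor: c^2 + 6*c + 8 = (c + 4)*(c + 2)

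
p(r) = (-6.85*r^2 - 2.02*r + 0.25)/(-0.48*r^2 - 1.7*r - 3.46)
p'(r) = (-13.7*r - 2.02)/(-0.48*r^2 - 1.7*r - 3.46) + (0.96*r + 1.7)*(-6.85*r^2 - 2.02*r + 0.25)/(-0.48*r^2 - 1.7*r - 3.46)^2 = (10.6754*r^2 + 47.642*r + 7.4142)/(0.2304*r^4 + 1.632*r^3 + 6.2116*r^2 + 11.764*r + 11.9716)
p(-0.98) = 1.93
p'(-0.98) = -5.71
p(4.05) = 6.60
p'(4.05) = 1.13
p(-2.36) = 15.62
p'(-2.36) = -10.12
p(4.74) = 7.32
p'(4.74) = 0.95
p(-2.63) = 18.11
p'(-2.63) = -8.26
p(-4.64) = 23.34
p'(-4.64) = 0.46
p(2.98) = 5.21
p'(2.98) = 1.49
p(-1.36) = 4.75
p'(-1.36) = -9.08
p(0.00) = -0.07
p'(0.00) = 0.62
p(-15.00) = 17.57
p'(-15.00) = 0.23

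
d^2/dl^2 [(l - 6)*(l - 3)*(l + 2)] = 6*l - 14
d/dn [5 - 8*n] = -8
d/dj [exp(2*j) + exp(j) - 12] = (2*exp(j) + 1)*exp(j)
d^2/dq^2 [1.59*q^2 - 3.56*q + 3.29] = 3.18000000000000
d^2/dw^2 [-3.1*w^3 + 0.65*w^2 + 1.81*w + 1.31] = 1.3 - 18.6*w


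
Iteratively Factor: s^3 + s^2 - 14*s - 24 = (s + 2)*(s^2 - s - 12) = (s + 2)*(s + 3)*(s - 4)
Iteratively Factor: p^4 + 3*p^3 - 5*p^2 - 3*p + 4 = (p - 1)*(p^3 + 4*p^2 - p - 4) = (p - 1)^2*(p^2 + 5*p + 4) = (p - 1)^2*(p + 4)*(p + 1)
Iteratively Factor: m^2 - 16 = (m - 4)*(m + 4)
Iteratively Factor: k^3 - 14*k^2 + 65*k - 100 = (k - 4)*(k^2 - 10*k + 25) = (k - 5)*(k - 4)*(k - 5)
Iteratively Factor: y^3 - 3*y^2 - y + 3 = (y + 1)*(y^2 - 4*y + 3) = (y - 3)*(y + 1)*(y - 1)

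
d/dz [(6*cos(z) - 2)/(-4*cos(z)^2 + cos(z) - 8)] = 2*(12*sin(z)^2 + 8*cos(z) + 11)*sin(z)/(4*sin(z)^2 + cos(z) - 12)^2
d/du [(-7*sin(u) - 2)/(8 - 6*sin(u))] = -17*cos(u)/(3*sin(u) - 4)^2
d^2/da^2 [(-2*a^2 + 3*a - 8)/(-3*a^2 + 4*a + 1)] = 2*(-3*a^3 + 234*a^2 - 315*a + 166)/(27*a^6 - 108*a^5 + 117*a^4 + 8*a^3 - 39*a^2 - 12*a - 1)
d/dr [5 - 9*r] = -9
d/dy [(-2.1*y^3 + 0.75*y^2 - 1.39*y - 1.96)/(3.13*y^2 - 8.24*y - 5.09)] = (-6.573*y^4 + 34.608*y^3 + 30.2377*y^2 + 4.6346*y - 9.0753)/(9.7969*y^4 - 51.5824*y^3 + 36.0342*y^2 + 83.8832*y + 25.9081)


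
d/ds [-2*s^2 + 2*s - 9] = 2 - 4*s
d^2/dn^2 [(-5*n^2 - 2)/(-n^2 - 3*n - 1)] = 6*(-5*n^3 - 3*n^2 + 6*n + 7)/(n^6 + 9*n^5 + 30*n^4 + 45*n^3 + 30*n^2 + 9*n + 1)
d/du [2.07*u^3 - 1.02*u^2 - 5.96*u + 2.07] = 6.21*u^2 - 2.04*u - 5.96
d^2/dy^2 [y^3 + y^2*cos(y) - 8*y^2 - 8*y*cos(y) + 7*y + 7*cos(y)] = -y^2*cos(y) - 4*y*sin(y) + 8*y*cos(y) + 6*y + 16*sin(y) - 5*cos(y) - 16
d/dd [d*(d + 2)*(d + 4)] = 3*d^2 + 12*d + 8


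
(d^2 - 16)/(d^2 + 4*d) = (d - 4)/d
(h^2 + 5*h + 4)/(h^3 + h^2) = (h + 4)/h^2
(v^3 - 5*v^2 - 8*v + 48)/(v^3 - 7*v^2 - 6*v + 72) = (v - 4)/(v - 6)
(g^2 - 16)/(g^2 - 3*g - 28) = (g - 4)/(g - 7)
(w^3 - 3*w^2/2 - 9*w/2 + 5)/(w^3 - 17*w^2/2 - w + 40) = (w - 1)/(w - 8)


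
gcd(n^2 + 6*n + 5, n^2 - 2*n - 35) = n + 5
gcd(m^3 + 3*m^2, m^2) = m^2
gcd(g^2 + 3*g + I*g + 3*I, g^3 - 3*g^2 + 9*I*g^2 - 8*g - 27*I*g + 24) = g + I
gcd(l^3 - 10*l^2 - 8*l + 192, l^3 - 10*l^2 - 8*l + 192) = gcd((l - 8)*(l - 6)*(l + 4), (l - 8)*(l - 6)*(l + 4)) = l^3 - 10*l^2 - 8*l + 192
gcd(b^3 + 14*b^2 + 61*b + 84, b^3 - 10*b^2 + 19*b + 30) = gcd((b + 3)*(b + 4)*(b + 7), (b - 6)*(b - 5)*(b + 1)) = 1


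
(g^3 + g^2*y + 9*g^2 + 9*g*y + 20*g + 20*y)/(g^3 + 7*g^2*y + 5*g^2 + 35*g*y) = (g^2 + g*y + 4*g + 4*y)/(g*(g + 7*y))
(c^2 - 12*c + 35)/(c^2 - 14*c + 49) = (c - 5)/(c - 7)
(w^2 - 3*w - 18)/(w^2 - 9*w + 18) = (w + 3)/(w - 3)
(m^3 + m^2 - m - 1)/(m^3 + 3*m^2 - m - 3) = (m + 1)/(m + 3)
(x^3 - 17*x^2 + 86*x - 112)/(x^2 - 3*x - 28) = (x^2 - 10*x + 16)/(x + 4)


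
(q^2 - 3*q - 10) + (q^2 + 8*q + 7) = 2*q^2 + 5*q - 3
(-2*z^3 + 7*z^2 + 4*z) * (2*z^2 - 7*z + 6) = -4*z^5 + 28*z^4 - 53*z^3 + 14*z^2 + 24*z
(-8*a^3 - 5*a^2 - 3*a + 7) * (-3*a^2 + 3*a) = 24*a^5 - 9*a^4 - 6*a^3 - 30*a^2 + 21*a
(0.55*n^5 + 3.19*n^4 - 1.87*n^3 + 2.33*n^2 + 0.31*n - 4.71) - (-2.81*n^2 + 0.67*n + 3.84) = 0.55*n^5 + 3.19*n^4 - 1.87*n^3 + 5.14*n^2 - 0.36*n - 8.55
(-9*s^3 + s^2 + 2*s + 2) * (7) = -63*s^3 + 7*s^2 + 14*s + 14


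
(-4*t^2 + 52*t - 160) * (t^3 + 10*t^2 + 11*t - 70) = -4*t^5 + 12*t^4 + 316*t^3 - 748*t^2 - 5400*t + 11200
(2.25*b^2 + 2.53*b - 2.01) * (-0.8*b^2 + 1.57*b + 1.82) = -1.8*b^4 + 1.5085*b^3 + 9.6751*b^2 + 1.4489*b - 3.6582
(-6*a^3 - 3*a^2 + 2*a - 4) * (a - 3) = -6*a^4 + 15*a^3 + 11*a^2 - 10*a + 12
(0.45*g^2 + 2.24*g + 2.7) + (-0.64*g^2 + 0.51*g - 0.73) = -0.19*g^2 + 2.75*g + 1.97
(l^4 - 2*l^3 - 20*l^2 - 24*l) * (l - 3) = l^5 - 5*l^4 - 14*l^3 + 36*l^2 + 72*l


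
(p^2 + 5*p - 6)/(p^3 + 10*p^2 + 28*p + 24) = (p - 1)/(p^2 + 4*p + 4)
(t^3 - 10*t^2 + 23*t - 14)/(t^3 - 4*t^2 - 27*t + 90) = (t^3 - 10*t^2 + 23*t - 14)/(t^3 - 4*t^2 - 27*t + 90)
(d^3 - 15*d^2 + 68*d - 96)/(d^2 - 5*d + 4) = (d^2 - 11*d + 24)/(d - 1)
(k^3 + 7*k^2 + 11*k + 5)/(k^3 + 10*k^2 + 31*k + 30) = (k^2 + 2*k + 1)/(k^2 + 5*k + 6)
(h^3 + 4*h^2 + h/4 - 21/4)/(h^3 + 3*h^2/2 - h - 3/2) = (h + 7/2)/(h + 1)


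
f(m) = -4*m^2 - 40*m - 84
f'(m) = -8*m - 40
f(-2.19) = -15.58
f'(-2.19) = -22.48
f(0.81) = -119.02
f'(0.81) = -46.48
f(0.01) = -84.40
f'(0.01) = -40.08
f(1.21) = -138.26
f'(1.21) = -49.68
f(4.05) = -311.61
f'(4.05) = -72.40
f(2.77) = -225.49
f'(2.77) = -62.16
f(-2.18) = -15.81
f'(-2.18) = -22.56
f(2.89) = -233.01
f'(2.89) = -63.12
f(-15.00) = -384.00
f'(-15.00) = 80.00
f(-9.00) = -48.00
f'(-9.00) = 32.00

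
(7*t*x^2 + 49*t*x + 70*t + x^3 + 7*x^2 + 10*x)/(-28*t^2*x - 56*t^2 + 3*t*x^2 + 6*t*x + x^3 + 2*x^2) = (x + 5)/(-4*t + x)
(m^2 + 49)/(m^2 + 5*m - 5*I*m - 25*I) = (m^2 + 49)/(m^2 + 5*m*(1 - I) - 25*I)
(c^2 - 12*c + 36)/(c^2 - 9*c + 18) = (c - 6)/(c - 3)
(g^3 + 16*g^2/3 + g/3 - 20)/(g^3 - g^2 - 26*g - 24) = (g^2 + 4*g/3 - 5)/(g^2 - 5*g - 6)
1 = 1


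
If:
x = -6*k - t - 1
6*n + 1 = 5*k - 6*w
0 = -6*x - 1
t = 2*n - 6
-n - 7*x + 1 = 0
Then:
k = 5/36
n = 13/6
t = -5/3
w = -479/216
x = -1/6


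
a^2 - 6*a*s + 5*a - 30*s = (a + 5)*(a - 6*s)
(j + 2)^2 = j^2 + 4*j + 4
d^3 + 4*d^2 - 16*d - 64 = (d - 4)*(d + 4)^2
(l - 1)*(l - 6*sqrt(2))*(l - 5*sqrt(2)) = l^3 - 11*sqrt(2)*l^2 - l^2 + 11*sqrt(2)*l + 60*l - 60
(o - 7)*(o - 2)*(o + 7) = o^3 - 2*o^2 - 49*o + 98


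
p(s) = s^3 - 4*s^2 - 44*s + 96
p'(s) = 3*s^2 - 8*s - 44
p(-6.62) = -78.14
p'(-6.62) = 140.43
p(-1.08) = 137.59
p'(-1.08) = -31.86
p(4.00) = -80.00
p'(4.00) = -28.00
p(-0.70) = 124.50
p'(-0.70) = -36.93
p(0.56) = 70.28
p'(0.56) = -47.54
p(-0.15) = 102.51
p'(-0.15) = -42.73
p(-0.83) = 129.19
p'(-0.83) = -35.29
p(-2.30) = 163.87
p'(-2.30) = -9.73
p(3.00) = -45.00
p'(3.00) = -41.00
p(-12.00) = -1680.00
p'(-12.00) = 484.00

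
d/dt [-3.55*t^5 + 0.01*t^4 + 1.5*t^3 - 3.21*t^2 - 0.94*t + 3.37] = -17.75*t^4 + 0.04*t^3 + 4.5*t^2 - 6.42*t - 0.94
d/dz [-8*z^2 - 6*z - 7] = -16*z - 6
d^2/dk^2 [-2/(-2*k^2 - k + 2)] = 4*(-4*k^2 - 2*k + (4*k + 1)^2 + 4)/(2*k^2 + k - 2)^3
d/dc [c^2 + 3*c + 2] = 2*c + 3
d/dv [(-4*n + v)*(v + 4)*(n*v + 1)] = -n*(4*n - v)*(v + 4) - (4*n - v)*(n*v + 1) + (v + 4)*(n*v + 1)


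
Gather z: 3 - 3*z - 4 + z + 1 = -2*z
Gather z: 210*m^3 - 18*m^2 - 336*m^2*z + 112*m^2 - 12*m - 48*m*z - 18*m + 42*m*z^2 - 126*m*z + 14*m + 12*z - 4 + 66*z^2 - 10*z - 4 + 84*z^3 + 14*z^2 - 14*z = 210*m^3 + 94*m^2 - 16*m + 84*z^3 + z^2*(42*m + 80) + z*(-336*m^2 - 174*m - 12) - 8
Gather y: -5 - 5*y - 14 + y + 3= -4*y - 16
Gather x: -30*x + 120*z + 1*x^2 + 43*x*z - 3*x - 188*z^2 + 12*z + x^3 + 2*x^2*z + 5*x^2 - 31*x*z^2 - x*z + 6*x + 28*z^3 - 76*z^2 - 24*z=x^3 + x^2*(2*z + 6) + x*(-31*z^2 + 42*z - 27) + 28*z^3 - 264*z^2 + 108*z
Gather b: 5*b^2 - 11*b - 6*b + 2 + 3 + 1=5*b^2 - 17*b + 6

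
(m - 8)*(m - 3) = m^2 - 11*m + 24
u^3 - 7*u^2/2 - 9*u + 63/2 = (u - 7/2)*(u - 3)*(u + 3)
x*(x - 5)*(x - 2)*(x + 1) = x^4 - 6*x^3 + 3*x^2 + 10*x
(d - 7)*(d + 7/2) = d^2 - 7*d/2 - 49/2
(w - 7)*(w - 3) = w^2 - 10*w + 21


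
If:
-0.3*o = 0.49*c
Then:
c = -0.612244897959184*o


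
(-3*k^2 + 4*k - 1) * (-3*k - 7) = 9*k^3 + 9*k^2 - 25*k + 7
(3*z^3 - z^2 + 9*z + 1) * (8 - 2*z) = -6*z^4 + 26*z^3 - 26*z^2 + 70*z + 8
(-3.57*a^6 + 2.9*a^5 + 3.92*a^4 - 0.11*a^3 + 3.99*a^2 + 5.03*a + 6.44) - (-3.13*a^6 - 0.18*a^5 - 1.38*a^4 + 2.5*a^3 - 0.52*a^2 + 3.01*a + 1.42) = -0.44*a^6 + 3.08*a^5 + 5.3*a^4 - 2.61*a^3 + 4.51*a^2 + 2.02*a + 5.02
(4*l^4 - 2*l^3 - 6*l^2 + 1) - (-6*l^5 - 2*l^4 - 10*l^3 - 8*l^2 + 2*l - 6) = 6*l^5 + 6*l^4 + 8*l^3 + 2*l^2 - 2*l + 7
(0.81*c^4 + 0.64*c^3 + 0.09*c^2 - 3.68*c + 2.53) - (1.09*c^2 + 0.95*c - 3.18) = 0.81*c^4 + 0.64*c^3 - 1.0*c^2 - 4.63*c + 5.71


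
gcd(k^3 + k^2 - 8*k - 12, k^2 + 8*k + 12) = k + 2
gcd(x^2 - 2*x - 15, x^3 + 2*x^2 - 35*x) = x - 5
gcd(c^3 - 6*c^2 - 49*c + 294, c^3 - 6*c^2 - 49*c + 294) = c^3 - 6*c^2 - 49*c + 294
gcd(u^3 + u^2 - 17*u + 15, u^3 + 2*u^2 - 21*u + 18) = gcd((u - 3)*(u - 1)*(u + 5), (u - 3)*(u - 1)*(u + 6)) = u^2 - 4*u + 3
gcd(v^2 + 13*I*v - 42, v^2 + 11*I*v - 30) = v + 6*I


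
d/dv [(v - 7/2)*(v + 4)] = 2*v + 1/2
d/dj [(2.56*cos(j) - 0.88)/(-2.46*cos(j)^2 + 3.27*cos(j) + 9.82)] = (-6.2976*cos(j)^2 + 4.3296*cos(j) - 28.0168)*sin(j)/(6.0516*cos(j)^4 - 16.0884*cos(j)^3 - 37.6215*cos(j)^2 + 64.2228*cos(j) + 96.4324)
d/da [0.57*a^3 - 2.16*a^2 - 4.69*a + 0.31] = 1.71*a^2 - 4.32*a - 4.69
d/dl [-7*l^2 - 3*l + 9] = -14*l - 3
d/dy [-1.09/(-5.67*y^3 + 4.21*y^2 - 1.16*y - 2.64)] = (-18.5409*y^2 + 9.1778*y - 1.2644)/(5.67*y^3 - 4.21*y^2 + 1.16*y + 2.64)^2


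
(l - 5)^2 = l^2 - 10*l + 25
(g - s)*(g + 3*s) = g^2 + 2*g*s - 3*s^2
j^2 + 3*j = j*(j + 3)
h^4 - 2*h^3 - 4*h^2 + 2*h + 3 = (h - 3)*(h - 1)*(h + 1)^2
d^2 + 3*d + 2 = (d + 1)*(d + 2)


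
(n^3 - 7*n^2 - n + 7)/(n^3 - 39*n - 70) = (n^2 - 1)/(n^2 + 7*n + 10)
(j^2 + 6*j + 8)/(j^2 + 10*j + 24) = (j + 2)/(j + 6)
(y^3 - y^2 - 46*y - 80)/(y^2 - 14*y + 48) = (y^2 + 7*y + 10)/(y - 6)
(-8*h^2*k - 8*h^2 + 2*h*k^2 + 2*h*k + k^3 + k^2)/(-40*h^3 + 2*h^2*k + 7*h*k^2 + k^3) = (k + 1)/(5*h + k)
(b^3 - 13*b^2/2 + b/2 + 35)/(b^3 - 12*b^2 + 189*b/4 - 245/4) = 2*(b + 2)/(2*b - 7)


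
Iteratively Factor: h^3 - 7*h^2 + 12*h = (h - 3)*(h^2 - 4*h) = (h - 4)*(h - 3)*(h)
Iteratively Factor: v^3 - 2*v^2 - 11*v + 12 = (v + 3)*(v^2 - 5*v + 4) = (v - 1)*(v + 3)*(v - 4)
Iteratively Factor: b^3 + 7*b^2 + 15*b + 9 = (b + 3)*(b^2 + 4*b + 3) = (b + 1)*(b + 3)*(b + 3)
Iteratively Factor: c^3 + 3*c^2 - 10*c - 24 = (c - 3)*(c^2 + 6*c + 8) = (c - 3)*(c + 4)*(c + 2)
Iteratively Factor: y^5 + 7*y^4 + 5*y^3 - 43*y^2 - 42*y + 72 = (y - 2)*(y^4 + 9*y^3 + 23*y^2 + 3*y - 36) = (y - 2)*(y + 4)*(y^3 + 5*y^2 + 3*y - 9) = (y - 2)*(y - 1)*(y + 4)*(y^2 + 6*y + 9) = (y - 2)*(y - 1)*(y + 3)*(y + 4)*(y + 3)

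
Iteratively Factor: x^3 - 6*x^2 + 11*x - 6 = (x - 2)*(x^2 - 4*x + 3) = (x - 3)*(x - 2)*(x - 1)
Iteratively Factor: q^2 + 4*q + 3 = (q + 1)*(q + 3)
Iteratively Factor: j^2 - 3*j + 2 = (j - 1)*(j - 2)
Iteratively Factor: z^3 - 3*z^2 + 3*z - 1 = (z - 1)*(z^2 - 2*z + 1) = (z - 1)^2*(z - 1)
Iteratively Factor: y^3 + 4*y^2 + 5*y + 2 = (y + 1)*(y^2 + 3*y + 2) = (y + 1)^2*(y + 2)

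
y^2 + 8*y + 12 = (y + 2)*(y + 6)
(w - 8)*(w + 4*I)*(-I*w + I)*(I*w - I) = w^4 - 10*w^3 + 4*I*w^3 + 17*w^2 - 40*I*w^2 - 8*w + 68*I*w - 32*I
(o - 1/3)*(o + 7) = o^2 + 20*o/3 - 7/3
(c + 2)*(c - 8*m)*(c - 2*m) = c^3 - 10*c^2*m + 2*c^2 + 16*c*m^2 - 20*c*m + 32*m^2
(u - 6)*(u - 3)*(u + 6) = u^3 - 3*u^2 - 36*u + 108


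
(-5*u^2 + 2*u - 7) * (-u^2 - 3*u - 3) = 5*u^4 + 13*u^3 + 16*u^2 + 15*u + 21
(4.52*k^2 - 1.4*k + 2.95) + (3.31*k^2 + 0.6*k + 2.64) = 7.83*k^2 - 0.8*k + 5.59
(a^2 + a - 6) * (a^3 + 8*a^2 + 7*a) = a^5 + 9*a^4 + 9*a^3 - 41*a^2 - 42*a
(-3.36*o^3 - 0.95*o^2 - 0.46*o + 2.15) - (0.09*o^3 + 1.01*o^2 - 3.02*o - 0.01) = -3.45*o^3 - 1.96*o^2 + 2.56*o + 2.16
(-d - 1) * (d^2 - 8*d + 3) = -d^3 + 7*d^2 + 5*d - 3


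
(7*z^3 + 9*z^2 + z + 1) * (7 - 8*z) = -56*z^4 - 23*z^3 + 55*z^2 - z + 7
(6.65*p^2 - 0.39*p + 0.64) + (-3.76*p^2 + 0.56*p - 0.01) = 2.89*p^2 + 0.17*p + 0.63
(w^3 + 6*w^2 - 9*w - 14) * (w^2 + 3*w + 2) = w^5 + 9*w^4 + 11*w^3 - 29*w^2 - 60*w - 28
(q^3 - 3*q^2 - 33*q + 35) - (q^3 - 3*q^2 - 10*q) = 35 - 23*q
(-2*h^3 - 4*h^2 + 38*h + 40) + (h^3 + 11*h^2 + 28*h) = -h^3 + 7*h^2 + 66*h + 40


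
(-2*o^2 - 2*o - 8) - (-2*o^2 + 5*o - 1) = -7*o - 7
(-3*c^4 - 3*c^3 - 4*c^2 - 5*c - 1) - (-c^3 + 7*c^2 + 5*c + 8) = -3*c^4 - 2*c^3 - 11*c^2 - 10*c - 9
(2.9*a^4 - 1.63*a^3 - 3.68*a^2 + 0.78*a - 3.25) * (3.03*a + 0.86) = 8.787*a^5 - 2.4449*a^4 - 12.5522*a^3 - 0.8014*a^2 - 9.1767*a - 2.795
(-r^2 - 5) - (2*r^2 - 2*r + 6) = -3*r^2 + 2*r - 11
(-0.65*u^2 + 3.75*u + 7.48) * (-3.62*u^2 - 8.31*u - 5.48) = 2.353*u^4 - 8.1735*u^3 - 54.6781*u^2 - 82.7088*u - 40.9904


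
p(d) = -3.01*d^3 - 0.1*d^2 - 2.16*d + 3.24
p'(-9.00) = -731.79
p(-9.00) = 2208.87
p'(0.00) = -2.16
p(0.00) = 3.24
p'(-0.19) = -2.45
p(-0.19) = 3.67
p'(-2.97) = -81.22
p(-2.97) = 87.63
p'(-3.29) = -99.24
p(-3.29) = 116.45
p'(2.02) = -39.41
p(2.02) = -26.34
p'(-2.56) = -60.83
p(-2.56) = 58.61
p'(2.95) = -81.33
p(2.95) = -81.28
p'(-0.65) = -5.85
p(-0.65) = 5.43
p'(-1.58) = -24.39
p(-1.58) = 18.28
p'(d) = -9.03*d^2 - 0.2*d - 2.16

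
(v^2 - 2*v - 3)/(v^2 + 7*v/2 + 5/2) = 2*(v - 3)/(2*v + 5)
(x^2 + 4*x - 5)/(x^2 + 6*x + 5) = (x - 1)/(x + 1)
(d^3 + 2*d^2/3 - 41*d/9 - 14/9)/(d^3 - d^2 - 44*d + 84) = (d^2 + 8*d/3 + 7/9)/(d^2 + d - 42)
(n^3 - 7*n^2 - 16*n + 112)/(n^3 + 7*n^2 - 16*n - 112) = (n - 7)/(n + 7)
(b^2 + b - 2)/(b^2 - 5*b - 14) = (b - 1)/(b - 7)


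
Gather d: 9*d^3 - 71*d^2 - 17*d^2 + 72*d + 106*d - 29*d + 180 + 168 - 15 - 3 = 9*d^3 - 88*d^2 + 149*d + 330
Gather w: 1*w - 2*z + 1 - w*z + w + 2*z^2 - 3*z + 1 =w*(2 - z) + 2*z^2 - 5*z + 2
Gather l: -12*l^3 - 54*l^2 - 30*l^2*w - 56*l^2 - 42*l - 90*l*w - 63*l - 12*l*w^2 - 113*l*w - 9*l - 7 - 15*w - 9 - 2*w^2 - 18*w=-12*l^3 + l^2*(-30*w - 110) + l*(-12*w^2 - 203*w - 114) - 2*w^2 - 33*w - 16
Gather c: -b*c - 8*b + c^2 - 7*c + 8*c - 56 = -8*b + c^2 + c*(1 - b) - 56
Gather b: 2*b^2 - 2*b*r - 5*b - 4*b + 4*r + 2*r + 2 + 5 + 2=2*b^2 + b*(-2*r - 9) + 6*r + 9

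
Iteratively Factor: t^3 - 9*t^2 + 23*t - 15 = (t - 5)*(t^2 - 4*t + 3) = (t - 5)*(t - 3)*(t - 1)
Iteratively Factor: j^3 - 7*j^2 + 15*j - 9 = (j - 1)*(j^2 - 6*j + 9) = (j - 3)*(j - 1)*(j - 3)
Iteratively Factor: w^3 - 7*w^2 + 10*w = (w)*(w^2 - 7*w + 10) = w*(w - 2)*(w - 5)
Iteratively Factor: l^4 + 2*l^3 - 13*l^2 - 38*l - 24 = (l - 4)*(l^3 + 6*l^2 + 11*l + 6) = (l - 4)*(l + 2)*(l^2 + 4*l + 3) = (l - 4)*(l + 1)*(l + 2)*(l + 3)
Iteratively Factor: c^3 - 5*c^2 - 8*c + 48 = (c - 4)*(c^2 - c - 12) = (c - 4)^2*(c + 3)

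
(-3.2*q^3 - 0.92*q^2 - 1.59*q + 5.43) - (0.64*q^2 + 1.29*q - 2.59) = -3.2*q^3 - 1.56*q^2 - 2.88*q + 8.02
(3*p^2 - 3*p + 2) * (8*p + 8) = 24*p^3 - 8*p + 16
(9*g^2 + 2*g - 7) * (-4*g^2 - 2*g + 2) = -36*g^4 - 26*g^3 + 42*g^2 + 18*g - 14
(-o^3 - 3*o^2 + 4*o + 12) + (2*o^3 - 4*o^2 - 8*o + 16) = o^3 - 7*o^2 - 4*o + 28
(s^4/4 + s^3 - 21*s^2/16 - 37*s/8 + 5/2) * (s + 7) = s^5/4 + 11*s^4/4 + 91*s^3/16 - 221*s^2/16 - 239*s/8 + 35/2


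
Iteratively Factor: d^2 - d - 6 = (d + 2)*(d - 3)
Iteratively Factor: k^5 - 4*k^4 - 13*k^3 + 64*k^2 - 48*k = (k - 3)*(k^4 - k^3 - 16*k^2 + 16*k) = (k - 3)*(k + 4)*(k^3 - 5*k^2 + 4*k) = (k - 4)*(k - 3)*(k + 4)*(k^2 - k) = k*(k - 4)*(k - 3)*(k + 4)*(k - 1)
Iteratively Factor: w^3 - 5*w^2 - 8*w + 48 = (w + 3)*(w^2 - 8*w + 16) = (w - 4)*(w + 3)*(w - 4)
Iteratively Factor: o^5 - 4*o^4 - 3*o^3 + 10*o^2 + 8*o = (o - 4)*(o^4 - 3*o^2 - 2*o) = (o - 4)*(o - 2)*(o^3 + 2*o^2 + o) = o*(o - 4)*(o - 2)*(o^2 + 2*o + 1) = o*(o - 4)*(o - 2)*(o + 1)*(o + 1)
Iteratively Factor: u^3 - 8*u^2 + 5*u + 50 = (u - 5)*(u^2 - 3*u - 10) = (u - 5)^2*(u + 2)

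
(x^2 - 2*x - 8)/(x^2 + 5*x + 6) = (x - 4)/(x + 3)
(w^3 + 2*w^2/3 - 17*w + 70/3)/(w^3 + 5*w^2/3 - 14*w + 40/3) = (3*w - 7)/(3*w - 4)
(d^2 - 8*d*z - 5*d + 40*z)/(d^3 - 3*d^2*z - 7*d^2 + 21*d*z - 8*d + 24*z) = (d^2 - 8*d*z - 5*d + 40*z)/(d^3 - 3*d^2*z - 7*d^2 + 21*d*z - 8*d + 24*z)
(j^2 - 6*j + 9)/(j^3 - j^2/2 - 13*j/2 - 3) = 2*(j - 3)/(2*j^2 + 5*j + 2)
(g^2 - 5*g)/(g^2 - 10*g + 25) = g/(g - 5)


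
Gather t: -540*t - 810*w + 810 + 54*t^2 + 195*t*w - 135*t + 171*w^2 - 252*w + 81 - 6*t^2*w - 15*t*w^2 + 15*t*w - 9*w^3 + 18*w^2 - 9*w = t^2*(54 - 6*w) + t*(-15*w^2 + 210*w - 675) - 9*w^3 + 189*w^2 - 1071*w + 891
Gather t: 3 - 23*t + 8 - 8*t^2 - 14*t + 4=-8*t^2 - 37*t + 15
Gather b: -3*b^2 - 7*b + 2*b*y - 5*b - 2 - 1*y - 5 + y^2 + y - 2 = -3*b^2 + b*(2*y - 12) + y^2 - 9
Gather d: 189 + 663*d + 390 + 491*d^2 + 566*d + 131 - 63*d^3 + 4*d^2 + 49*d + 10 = -63*d^3 + 495*d^2 + 1278*d + 720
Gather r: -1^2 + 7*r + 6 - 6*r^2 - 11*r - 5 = -6*r^2 - 4*r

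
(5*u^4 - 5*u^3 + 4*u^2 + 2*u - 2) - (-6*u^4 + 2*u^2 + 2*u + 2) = 11*u^4 - 5*u^3 + 2*u^2 - 4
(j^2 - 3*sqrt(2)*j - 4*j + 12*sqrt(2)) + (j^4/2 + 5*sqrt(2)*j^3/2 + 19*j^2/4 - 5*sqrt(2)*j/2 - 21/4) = j^4/2 + 5*sqrt(2)*j^3/2 + 23*j^2/4 - 11*sqrt(2)*j/2 - 4*j - 21/4 + 12*sqrt(2)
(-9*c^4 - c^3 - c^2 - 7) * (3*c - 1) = -27*c^5 + 6*c^4 - 2*c^3 + c^2 - 21*c + 7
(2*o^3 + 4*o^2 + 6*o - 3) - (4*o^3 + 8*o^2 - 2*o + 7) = -2*o^3 - 4*o^2 + 8*o - 10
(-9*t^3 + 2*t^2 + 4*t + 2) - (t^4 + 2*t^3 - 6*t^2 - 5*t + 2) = -t^4 - 11*t^3 + 8*t^2 + 9*t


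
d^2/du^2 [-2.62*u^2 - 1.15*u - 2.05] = -5.24000000000000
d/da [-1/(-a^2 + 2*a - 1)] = 2*(1 - a)/(a^2 - 2*a + 1)^2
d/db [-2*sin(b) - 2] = -2*cos(b)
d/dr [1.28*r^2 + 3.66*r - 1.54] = 2.56*r + 3.66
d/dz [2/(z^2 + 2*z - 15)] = 4*(-z - 1)/(z^2 + 2*z - 15)^2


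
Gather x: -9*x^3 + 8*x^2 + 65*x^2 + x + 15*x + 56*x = -9*x^3 + 73*x^2 + 72*x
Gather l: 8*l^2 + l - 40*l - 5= 8*l^2 - 39*l - 5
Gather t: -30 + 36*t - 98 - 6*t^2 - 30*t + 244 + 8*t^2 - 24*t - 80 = 2*t^2 - 18*t + 36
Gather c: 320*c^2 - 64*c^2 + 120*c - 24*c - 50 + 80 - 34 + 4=256*c^2 + 96*c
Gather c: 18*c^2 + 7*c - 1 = 18*c^2 + 7*c - 1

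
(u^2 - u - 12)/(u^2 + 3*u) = (u - 4)/u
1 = 1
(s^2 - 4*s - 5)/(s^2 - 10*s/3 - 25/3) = 3*(s + 1)/(3*s + 5)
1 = 1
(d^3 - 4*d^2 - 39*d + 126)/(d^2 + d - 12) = (d^2 - d - 42)/(d + 4)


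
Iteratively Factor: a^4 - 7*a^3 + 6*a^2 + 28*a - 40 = (a - 2)*(a^3 - 5*a^2 - 4*a + 20) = (a - 2)*(a + 2)*(a^2 - 7*a + 10) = (a - 2)^2*(a + 2)*(a - 5)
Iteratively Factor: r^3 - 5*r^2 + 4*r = (r - 1)*(r^2 - 4*r) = (r - 4)*(r - 1)*(r)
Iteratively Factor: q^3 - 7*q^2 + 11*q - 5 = (q - 5)*(q^2 - 2*q + 1) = (q - 5)*(q - 1)*(q - 1)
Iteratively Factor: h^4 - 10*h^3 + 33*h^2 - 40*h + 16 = (h - 1)*(h^3 - 9*h^2 + 24*h - 16) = (h - 1)^2*(h^2 - 8*h + 16) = (h - 4)*(h - 1)^2*(h - 4)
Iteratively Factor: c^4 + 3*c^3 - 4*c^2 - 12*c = (c + 3)*(c^3 - 4*c) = (c - 2)*(c + 3)*(c^2 + 2*c) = (c - 2)*(c + 2)*(c + 3)*(c)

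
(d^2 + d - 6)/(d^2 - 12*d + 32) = (d^2 + d - 6)/(d^2 - 12*d + 32)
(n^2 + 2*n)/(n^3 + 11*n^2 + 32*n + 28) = n/(n^2 + 9*n + 14)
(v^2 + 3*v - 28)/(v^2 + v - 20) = (v + 7)/(v + 5)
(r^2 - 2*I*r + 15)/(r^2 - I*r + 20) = (r + 3*I)/(r + 4*I)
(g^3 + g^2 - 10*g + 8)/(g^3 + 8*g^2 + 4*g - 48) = (g - 1)/(g + 6)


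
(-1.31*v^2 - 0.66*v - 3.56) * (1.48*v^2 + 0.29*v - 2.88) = -1.9388*v^4 - 1.3567*v^3 - 1.6874*v^2 + 0.8684*v + 10.2528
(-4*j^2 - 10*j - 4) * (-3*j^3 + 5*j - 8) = 12*j^5 + 30*j^4 - 8*j^3 - 18*j^2 + 60*j + 32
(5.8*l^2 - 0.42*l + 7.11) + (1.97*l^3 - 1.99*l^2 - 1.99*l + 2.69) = 1.97*l^3 + 3.81*l^2 - 2.41*l + 9.8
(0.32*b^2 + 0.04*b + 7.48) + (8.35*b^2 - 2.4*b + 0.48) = 8.67*b^2 - 2.36*b + 7.96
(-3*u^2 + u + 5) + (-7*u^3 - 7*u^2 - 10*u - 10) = -7*u^3 - 10*u^2 - 9*u - 5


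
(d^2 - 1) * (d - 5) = d^3 - 5*d^2 - d + 5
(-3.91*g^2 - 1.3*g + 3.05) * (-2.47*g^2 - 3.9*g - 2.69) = 9.6577*g^4 + 18.46*g^3 + 8.0544*g^2 - 8.398*g - 8.2045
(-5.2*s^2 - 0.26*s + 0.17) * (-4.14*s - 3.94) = 21.528*s^3 + 21.5644*s^2 + 0.3206*s - 0.6698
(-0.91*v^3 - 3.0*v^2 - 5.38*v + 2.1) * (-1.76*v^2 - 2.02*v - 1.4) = 1.6016*v^5 + 7.1182*v^4 + 16.8028*v^3 + 11.3716*v^2 + 3.29*v - 2.94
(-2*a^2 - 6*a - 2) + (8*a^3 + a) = 8*a^3 - 2*a^2 - 5*a - 2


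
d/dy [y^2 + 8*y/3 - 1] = 2*y + 8/3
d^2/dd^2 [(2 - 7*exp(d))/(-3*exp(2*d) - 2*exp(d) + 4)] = (63*exp(4*d) - 114*exp(3*d) + 468*exp(2*d) - 48*exp(d) + 96)*exp(d)/(27*exp(6*d) + 54*exp(5*d) - 72*exp(4*d) - 136*exp(3*d) + 96*exp(2*d) + 96*exp(d) - 64)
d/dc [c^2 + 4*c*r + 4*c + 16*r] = 2*c + 4*r + 4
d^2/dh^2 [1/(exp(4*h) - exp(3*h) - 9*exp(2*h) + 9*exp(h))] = ((-16*exp(3*h) + 9*exp(2*h) + 36*exp(h) - 9)*(exp(3*h) - exp(2*h) - 9*exp(h) + 9) + 2*(4*exp(3*h) - 3*exp(2*h) - 18*exp(h) + 9)^2)*exp(-h)/(exp(3*h) - exp(2*h) - 9*exp(h) + 9)^3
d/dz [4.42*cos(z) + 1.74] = -4.42*sin(z)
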